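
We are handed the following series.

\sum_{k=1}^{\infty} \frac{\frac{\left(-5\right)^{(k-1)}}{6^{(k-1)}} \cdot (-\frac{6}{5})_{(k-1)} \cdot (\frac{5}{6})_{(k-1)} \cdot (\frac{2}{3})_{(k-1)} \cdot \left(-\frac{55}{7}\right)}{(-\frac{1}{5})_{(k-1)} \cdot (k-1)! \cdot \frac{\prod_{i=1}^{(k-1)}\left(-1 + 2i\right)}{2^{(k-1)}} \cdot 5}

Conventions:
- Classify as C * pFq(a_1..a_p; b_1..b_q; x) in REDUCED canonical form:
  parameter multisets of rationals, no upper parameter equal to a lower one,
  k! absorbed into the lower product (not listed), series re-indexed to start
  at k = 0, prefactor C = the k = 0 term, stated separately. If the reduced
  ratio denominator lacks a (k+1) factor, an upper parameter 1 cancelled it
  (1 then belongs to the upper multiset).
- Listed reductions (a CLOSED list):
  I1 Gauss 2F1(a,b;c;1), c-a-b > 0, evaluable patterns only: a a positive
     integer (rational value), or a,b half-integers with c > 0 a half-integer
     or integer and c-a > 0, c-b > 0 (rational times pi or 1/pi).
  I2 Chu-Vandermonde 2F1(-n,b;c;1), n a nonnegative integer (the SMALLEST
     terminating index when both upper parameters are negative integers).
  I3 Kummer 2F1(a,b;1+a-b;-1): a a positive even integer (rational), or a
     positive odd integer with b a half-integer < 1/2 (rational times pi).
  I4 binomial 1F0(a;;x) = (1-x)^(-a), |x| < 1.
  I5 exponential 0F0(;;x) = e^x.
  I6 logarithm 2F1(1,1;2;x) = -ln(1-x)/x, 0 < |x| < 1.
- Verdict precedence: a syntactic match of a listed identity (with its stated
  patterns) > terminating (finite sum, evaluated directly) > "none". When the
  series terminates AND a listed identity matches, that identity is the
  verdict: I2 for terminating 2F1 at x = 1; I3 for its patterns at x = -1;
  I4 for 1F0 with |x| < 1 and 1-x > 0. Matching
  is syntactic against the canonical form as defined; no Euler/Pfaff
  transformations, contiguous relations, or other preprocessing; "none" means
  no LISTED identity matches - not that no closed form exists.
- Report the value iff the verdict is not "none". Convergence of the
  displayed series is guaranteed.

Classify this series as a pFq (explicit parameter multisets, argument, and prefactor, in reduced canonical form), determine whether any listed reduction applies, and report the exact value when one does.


At argument -\frac{5}{6}: a 3F2 with upper {-\frac{6}{5}, \frac{2}{3}, \frac{5}{6}}, lower {-\frac{1}{5}, \frac{1}{2}}, scaled by C = -\frac{11}{7}. Verdict: none - at argument -\frac{5}{6} the multisets {-\frac{6}{5}, \frac{2}{3}, \frac{5}{6}} ; {-\frac{1}{5}, \frac{1}{2}} match no listed identity.

The tell: with t_0 = -\frac{11}{7}, the lower odd product (C = -11/7) is 2^k (1/2)_k.
Adjacent-term ratio: r(k) = -\frac{5}{6} * (k-\frac{6}{5}) (k+\frac{2}{3}) (k+\frac{5}{6}) / [(k-\frac{1}{5}) (k+\frac{1}{2}) (k+1)] - rational; roots negated = parameters, x = -\frac{5}{6}, C = -\frac{11}{7}.


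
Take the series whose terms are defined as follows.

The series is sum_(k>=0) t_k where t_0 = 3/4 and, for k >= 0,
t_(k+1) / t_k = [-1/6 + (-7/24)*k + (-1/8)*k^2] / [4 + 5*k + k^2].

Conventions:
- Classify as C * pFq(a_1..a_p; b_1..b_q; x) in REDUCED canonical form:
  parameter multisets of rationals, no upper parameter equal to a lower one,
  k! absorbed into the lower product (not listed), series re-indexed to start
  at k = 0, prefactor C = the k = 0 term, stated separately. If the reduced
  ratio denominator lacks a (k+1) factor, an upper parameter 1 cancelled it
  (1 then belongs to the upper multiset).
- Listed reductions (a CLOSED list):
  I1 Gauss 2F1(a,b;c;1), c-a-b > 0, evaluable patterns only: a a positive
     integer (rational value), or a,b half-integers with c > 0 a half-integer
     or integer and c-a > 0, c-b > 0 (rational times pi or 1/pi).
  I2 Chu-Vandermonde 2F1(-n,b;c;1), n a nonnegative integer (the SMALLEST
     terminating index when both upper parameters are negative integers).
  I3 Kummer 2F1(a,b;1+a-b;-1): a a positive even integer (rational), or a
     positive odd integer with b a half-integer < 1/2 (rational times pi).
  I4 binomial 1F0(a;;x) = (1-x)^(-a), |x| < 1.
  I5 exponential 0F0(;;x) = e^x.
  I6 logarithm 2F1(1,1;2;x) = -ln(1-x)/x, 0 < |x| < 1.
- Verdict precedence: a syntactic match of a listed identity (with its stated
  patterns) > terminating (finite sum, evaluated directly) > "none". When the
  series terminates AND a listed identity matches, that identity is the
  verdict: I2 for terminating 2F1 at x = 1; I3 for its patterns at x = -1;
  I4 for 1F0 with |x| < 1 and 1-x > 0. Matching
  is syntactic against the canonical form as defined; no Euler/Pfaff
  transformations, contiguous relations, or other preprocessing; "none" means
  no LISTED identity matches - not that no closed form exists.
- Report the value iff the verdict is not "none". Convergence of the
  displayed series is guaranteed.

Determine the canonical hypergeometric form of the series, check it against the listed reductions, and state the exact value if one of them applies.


Structural cue: x = (-1/8) and factor the ratio over Q (prefactor 3/4): negated roots = parameters.
Step ratio: r(k) = (-1/8) * (k+1) (k+4/3) / [(k+4) (k+1)] - rational; roots negated = parameters, x = (-1/8), C = 3/4.

Reduced: x = -1/8, 2F1, upper = {1, 4/3}, lower = {4}, C = 3/4. Verdict: none - at argument -1/8 the multisets {1, 4/3} ; {4} match no listed identity.


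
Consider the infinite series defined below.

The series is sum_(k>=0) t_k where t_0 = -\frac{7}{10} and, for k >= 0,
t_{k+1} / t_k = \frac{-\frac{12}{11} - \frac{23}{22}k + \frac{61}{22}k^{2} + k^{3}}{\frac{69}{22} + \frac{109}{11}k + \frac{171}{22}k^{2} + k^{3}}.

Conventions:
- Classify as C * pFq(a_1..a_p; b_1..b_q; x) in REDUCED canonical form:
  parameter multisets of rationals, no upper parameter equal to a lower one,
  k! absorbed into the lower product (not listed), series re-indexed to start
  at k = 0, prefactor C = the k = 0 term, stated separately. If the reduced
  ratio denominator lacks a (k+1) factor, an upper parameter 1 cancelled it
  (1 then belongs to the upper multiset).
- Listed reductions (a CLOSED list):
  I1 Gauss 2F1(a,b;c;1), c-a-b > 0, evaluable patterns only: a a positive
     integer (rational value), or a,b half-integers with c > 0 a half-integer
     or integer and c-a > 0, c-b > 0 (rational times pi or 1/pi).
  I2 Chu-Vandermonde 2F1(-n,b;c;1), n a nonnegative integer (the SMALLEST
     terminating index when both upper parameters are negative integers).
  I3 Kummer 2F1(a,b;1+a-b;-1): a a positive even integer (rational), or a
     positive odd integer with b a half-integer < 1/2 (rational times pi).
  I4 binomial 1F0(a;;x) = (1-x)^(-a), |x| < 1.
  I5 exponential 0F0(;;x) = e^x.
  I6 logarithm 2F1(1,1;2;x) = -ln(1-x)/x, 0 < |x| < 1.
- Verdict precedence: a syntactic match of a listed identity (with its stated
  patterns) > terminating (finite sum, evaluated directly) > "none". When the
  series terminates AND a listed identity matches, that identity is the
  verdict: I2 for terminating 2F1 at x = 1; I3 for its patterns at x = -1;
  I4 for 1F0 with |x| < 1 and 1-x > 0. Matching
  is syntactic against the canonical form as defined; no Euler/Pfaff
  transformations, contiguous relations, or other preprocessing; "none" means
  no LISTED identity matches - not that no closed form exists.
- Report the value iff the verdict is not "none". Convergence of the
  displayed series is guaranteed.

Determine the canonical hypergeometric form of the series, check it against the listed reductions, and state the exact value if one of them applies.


Prefactor -\frac{7}{10}, argument 1: 2F1 with upper {-\frac{8}{11}, 3} over lower {\frac{69}{11}}. Verdict: the Gauss summation I1 matches (x = 1: the Gamma ratio telescopes since c-a-b = 4 > 0 and a = 3 in Z>0). Its exact value is -\frac{28623}{66550}.

Key observation: with t_0 = -\frac{7}{10}, the ratio is unreduced: k + 1/2 divides both sides (C = -7/10).
Ratio: r(k) = 1 * (k-\frac{8}{11}) (k+3) / [(k+\frac{69}{11}) (k+1)] - poly over poly, x = 1 from leading terms; C = -\frac{7}{10} at k = 0.


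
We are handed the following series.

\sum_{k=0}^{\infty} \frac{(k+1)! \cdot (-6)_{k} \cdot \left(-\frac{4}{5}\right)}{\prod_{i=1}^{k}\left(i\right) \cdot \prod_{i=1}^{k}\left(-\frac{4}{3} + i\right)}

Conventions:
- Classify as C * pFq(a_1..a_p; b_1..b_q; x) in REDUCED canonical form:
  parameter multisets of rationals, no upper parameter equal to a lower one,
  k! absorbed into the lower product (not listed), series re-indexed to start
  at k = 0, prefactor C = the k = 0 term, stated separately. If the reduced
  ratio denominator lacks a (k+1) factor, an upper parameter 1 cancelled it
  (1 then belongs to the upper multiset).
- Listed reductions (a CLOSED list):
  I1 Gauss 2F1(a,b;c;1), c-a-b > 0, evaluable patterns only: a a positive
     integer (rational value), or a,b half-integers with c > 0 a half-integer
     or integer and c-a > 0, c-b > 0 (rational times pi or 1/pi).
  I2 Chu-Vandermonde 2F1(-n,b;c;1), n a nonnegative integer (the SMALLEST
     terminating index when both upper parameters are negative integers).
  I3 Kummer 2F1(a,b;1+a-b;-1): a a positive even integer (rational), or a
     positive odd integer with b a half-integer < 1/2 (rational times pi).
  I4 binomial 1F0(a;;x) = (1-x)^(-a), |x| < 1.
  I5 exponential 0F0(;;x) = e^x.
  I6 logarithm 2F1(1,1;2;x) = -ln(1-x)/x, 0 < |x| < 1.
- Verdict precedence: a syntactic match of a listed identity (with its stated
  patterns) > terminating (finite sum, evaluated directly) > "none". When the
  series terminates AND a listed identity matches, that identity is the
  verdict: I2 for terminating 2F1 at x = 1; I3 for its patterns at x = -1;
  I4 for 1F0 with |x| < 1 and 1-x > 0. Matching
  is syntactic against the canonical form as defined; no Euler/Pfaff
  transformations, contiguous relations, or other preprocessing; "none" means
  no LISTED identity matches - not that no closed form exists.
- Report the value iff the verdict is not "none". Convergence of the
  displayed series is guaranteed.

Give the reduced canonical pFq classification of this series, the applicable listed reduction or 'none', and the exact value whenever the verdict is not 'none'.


This is -\frac{4}{5} * 2F1(-6, 2; -\frac{1}{3}; 1) in reduced canonical form. Verdict (x = 1): Chu-Vandermonde (I2) applies (terminating 2F1 at x = 1 with n = 6, b = 2, c = -\frac{1}{3}). Value: -\frac{8}{55}.

The tell: x = 1 and the factorial ratio (C = -4/5) (k+a-1)!/(a-1)! is a rising factorial (a)_k.
Term ratio: r(k) = 1 * (k-6) (k+2) / [(k-\frac{1}{3}) (k+1)] - poly over poly, x = 1 from leading terms; C = -\frac{4}{5} at k = 0.


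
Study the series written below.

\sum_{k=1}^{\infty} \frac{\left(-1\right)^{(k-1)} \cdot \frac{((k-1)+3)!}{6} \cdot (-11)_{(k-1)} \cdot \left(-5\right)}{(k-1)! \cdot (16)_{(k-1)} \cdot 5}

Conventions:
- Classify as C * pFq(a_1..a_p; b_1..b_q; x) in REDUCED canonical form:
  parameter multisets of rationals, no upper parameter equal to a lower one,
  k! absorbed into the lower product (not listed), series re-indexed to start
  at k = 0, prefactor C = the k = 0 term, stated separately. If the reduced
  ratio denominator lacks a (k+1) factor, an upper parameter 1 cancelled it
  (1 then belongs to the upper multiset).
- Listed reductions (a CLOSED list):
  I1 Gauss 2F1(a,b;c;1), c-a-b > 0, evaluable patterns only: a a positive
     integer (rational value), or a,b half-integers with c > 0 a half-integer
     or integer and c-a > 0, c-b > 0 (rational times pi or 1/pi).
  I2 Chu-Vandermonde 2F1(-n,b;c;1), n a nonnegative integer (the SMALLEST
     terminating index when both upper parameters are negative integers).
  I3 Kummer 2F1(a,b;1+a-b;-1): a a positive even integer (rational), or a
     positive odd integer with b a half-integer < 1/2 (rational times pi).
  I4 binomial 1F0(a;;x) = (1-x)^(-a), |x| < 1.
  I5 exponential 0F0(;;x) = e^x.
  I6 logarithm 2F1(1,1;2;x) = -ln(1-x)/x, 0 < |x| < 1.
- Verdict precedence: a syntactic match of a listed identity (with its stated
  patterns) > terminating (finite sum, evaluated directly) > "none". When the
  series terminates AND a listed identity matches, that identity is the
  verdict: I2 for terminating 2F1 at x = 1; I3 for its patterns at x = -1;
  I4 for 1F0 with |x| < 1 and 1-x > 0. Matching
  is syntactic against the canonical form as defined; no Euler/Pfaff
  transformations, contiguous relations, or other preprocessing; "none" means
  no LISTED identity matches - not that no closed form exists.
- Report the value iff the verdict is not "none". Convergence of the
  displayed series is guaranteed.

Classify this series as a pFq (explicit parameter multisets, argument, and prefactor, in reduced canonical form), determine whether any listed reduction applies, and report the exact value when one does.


Key observation: x = -1 and the factorial ratio (C = -1) (k+a-1)!/(a-1)! is a rising factorial (a)_k.
Ratio: r(k) = -1 * (k-11) (k+4) / [(k+16) (k+1)] - rational; roots negated = parameters, x = -1, C = -1.

Prefactor -1, argument -1: 2F1 with upper {-11, 4} over lower {16}. Verdict at x = -1: Kummer's theorem (I3) matches (x = -1; c = 16 equals 1+a-b for upper {-11, 4}: listed pattern). Value: -\frac{35}{2}.


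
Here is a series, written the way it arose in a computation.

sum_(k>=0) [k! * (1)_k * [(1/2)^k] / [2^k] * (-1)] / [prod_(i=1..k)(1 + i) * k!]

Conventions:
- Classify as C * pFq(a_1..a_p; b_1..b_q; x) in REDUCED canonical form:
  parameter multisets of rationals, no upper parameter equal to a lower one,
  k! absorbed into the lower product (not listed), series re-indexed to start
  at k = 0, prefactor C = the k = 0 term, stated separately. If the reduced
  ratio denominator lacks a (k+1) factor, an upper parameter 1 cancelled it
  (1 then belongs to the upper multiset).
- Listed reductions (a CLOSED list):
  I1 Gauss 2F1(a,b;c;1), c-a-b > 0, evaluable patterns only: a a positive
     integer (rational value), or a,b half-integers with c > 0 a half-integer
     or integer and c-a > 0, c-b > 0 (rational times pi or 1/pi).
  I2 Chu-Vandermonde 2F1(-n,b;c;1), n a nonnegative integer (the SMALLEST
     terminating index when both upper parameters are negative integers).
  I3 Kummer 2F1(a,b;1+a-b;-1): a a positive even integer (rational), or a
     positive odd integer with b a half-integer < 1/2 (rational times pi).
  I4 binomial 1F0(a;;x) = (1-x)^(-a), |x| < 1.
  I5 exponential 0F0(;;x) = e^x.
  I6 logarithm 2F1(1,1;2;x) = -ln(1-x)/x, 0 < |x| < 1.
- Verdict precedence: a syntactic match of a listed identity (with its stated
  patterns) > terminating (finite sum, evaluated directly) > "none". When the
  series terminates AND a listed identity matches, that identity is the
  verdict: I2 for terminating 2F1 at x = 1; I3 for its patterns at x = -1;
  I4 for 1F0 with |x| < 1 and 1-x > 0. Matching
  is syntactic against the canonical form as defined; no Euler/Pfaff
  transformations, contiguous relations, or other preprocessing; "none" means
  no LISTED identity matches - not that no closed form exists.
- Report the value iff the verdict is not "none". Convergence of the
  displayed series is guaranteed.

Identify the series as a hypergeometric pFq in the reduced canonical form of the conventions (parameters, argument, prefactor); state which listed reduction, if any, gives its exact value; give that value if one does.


x = 1/4 here; the reduced form reads 2F1, upper {1, 1}, lower {2}, C = -1. Verdict: the I6 logarithm reduction applies (the logarithm: parameters (1,1;2), x = 1/4). Its exact value is 4 * ln(3/4).

The tell: t_0 = -1 here, and the two k-th powers (prefactor -1) combine into one argument.
Term ratio: r(k) = (1/4) * (k+1) (k+1) / [(k+2) (k+1)] - rational in k. x = (1/4); t_0 = -1; negate the roots.


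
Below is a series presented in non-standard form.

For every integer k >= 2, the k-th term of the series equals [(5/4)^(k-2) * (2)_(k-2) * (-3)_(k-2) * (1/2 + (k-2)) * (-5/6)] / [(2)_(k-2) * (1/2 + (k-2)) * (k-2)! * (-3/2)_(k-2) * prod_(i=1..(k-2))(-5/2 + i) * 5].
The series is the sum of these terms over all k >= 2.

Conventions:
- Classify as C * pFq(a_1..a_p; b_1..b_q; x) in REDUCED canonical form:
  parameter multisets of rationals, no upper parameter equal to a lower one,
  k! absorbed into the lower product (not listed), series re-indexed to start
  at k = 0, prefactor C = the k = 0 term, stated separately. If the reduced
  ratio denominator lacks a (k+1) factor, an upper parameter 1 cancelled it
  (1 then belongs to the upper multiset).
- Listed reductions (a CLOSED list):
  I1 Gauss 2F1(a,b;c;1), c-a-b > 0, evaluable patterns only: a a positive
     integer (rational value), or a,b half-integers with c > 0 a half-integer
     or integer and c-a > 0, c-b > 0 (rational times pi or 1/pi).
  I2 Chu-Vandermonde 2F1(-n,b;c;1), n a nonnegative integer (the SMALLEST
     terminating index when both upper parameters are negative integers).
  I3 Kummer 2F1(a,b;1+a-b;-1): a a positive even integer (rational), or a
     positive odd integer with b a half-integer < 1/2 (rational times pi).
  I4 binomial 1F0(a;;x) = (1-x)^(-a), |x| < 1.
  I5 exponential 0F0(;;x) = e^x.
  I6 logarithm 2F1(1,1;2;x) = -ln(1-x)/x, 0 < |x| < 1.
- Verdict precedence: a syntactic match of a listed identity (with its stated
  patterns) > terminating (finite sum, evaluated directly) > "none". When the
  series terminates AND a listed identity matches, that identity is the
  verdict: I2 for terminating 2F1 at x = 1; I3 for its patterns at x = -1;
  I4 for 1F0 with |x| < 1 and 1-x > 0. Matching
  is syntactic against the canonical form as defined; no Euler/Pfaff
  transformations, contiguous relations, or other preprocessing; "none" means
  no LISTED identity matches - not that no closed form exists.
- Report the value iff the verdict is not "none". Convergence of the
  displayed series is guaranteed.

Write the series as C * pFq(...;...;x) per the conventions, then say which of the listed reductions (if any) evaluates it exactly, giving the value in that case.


Classification (C = -1/6): 1F2 with upper {-3}, lower {-3/2, -3/2}, argument x = 5/4. Verdict: terminating - upper parameter -3 makes this a finite sum (last index 3), evaluated exactly. Its exact value is 28/27.

Key step: t_0 being -1/6, the parameter 2 appears in both the upper and lower lists and cancels (alongside the other common factor).
Adjacent-term ratio: r(k) = (5/4) * (k-3) / [(k-3/2) (k-3/2) (k+1)] - rational in k. x = (5/4); t_0 = -1/6; negate the roots.


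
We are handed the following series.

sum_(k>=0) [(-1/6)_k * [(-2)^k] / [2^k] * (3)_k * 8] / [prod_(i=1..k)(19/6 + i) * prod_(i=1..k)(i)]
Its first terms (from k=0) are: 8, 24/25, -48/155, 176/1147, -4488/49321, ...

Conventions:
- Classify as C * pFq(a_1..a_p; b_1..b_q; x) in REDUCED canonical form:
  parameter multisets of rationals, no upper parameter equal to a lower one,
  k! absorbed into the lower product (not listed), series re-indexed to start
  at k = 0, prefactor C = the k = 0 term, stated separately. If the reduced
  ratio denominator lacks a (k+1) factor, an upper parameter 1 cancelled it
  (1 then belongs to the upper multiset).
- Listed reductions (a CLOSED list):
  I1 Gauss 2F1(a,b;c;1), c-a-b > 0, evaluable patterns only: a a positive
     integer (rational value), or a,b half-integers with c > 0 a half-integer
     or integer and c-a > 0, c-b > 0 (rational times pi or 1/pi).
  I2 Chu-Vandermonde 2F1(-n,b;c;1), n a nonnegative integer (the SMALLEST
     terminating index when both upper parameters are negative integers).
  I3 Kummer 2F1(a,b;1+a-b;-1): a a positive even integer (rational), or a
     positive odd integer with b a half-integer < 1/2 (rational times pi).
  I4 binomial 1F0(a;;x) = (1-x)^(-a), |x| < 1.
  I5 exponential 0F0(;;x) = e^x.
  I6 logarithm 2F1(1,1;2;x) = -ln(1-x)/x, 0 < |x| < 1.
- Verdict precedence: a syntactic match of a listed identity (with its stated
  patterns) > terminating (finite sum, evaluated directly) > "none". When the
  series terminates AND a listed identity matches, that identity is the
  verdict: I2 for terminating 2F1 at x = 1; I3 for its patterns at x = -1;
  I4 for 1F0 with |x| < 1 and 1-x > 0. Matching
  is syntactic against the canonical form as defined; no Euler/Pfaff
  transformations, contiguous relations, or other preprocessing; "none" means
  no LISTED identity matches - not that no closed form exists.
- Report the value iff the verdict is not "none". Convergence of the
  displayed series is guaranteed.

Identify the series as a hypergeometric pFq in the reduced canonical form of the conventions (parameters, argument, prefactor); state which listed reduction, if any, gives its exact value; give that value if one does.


Classification (C = 8): 2F1 with upper {-1/6, 3}, lower {25/6}, argument x = -1. Verdict: none. A 2F1 with upper {-1/6, 3} fits none of I1-I6 at x = -1; the sum runs forever.

The tell: from the first term 8: the lower running product (C = 8) is a rising factorial.
Term ratio: r(k) = (-1) * (k-1/6) (k+3) / [(k+25/6) (k+1)] ; factor over Q: parameters, x = (-1), and C = 8.


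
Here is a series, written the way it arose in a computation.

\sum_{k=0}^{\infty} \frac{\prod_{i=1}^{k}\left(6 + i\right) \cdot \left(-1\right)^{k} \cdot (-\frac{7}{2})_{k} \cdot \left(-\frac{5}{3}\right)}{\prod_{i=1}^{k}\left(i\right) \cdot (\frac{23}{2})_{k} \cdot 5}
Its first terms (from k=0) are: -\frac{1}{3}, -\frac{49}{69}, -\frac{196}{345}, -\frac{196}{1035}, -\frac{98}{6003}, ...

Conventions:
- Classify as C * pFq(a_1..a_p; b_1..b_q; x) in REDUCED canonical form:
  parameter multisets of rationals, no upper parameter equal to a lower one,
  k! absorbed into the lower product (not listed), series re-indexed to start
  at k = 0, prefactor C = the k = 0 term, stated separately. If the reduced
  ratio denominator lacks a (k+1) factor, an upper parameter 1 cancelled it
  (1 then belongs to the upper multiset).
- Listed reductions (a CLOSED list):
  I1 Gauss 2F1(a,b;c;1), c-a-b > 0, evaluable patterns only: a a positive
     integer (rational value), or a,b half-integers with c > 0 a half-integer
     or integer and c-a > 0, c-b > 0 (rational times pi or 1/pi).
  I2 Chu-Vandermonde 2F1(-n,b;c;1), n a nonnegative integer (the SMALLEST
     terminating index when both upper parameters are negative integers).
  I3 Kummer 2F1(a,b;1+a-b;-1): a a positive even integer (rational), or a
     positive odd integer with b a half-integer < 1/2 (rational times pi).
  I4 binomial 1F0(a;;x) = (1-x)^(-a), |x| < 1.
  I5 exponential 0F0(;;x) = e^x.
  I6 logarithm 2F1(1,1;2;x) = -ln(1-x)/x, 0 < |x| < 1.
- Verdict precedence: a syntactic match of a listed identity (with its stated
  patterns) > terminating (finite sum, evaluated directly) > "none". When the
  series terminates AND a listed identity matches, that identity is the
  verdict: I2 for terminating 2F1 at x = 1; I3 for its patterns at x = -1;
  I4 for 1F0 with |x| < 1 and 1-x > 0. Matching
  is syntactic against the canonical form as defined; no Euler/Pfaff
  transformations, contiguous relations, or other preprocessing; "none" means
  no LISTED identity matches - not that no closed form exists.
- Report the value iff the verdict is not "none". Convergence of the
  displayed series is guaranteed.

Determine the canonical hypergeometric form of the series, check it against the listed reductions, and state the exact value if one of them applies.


Key observation: from the first term -\frac{1}{3}: the running product (C = -1/3, x = -1) telescopes to a rising factorial.
Term ratio: r(k) = -1 * (k-\frac{7}{2}) (k+7) / [(k+\frac{23}{2}) (k+1)] - rational in k. x = -1; t_0 = -\frac{1}{3}; negate the roots.

This is -\frac{1}{3} * 2F1(-\frac{7}{2}, 7; \frac{23}{2}; -1) in reduced canonical form. Verdict: Kummer's theorem (I3) fires (x = -1; c = \frac{23}{2} equals 1+a-b for upper {-\frac{7}{2}, 7}: listed pattern). Sum: \left(-\frac{4849845}{8388608}\right) \cdot \pi.


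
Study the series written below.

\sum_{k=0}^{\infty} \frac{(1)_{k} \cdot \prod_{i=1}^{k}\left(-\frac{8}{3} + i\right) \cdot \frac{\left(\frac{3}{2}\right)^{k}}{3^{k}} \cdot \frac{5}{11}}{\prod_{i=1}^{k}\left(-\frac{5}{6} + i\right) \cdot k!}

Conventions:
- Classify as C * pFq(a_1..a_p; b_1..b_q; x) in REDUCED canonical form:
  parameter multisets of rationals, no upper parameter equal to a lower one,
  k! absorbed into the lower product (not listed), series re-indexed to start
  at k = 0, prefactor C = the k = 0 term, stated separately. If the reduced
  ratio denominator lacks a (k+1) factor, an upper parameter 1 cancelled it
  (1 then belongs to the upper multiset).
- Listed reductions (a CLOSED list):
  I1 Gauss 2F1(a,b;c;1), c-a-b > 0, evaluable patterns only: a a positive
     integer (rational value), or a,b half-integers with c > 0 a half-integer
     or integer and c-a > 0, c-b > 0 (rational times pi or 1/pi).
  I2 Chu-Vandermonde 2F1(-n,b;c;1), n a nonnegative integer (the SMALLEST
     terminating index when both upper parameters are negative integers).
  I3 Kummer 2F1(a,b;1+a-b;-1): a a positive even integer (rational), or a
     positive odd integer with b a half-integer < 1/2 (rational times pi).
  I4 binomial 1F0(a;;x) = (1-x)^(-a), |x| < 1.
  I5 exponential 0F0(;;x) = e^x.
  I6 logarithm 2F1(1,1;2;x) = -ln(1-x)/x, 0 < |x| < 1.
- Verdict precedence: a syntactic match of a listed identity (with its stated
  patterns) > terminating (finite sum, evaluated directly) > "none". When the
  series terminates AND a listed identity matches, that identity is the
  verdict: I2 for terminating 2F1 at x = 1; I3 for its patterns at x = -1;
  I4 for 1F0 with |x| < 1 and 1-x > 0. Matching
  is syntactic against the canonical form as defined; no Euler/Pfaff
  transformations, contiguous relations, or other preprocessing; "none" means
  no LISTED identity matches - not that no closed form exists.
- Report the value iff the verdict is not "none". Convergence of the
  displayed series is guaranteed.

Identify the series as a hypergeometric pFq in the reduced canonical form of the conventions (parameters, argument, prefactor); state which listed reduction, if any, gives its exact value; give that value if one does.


Classification (C = \frac{5}{11}): 2F1 with upper {-\frac{5}{3}, 1}, lower {\frac{1}{6}}, argument x = \frac{1}{2}. Verdict: none. Every listed pattern misses the 2F1 form at \frac{1}{2}, upper {-\frac{5}{3}, 1}.

Key observation: with t_0 = \frac{5}{11}, the two k-th powers (prefactor 5/11) combine into one argument.
Step ratio: r(k) = \frac{1}{2} * (k-\frac{5}{3}) (k+1) / [(k+\frac{1}{6}) (k+1)] - rational in k, leading ratio \frac{1}{2}; with t_0 = \frac{5}{11}, classification follows.


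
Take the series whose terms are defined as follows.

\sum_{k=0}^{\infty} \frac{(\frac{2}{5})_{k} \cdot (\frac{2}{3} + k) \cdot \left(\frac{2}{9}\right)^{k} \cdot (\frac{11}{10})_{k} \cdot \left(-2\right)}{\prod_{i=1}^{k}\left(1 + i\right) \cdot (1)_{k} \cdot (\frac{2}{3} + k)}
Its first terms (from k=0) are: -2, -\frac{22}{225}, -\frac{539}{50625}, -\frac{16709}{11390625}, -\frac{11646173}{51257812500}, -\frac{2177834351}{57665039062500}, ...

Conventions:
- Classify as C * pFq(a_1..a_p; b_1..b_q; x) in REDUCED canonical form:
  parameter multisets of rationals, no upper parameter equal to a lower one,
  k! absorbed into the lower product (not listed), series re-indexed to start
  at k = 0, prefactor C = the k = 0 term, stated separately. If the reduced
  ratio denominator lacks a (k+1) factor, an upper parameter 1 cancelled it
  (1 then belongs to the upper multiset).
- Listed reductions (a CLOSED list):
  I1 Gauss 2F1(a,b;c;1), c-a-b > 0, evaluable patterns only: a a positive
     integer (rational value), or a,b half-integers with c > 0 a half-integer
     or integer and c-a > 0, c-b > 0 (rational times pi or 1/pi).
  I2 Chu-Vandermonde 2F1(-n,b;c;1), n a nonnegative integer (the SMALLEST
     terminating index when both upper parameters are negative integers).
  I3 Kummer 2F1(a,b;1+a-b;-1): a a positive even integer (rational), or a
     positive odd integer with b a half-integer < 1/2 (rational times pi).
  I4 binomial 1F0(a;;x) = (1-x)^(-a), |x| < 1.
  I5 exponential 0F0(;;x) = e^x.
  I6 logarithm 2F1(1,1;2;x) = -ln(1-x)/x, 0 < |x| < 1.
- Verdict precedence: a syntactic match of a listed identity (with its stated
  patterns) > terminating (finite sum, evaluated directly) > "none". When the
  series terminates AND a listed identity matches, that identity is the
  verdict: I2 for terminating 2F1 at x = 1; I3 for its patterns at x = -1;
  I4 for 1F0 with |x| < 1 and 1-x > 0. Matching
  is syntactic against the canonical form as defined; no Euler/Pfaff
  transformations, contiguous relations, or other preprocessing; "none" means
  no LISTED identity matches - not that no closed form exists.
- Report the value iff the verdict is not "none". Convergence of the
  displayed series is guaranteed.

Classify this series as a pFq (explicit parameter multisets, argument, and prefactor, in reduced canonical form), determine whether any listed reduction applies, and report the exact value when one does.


Prefactor -2, argument \frac{2}{9}: 2F1 with upper {\frac{2}{5}, \frac{11}{10}} over lower {2}. Verdict: no listed reduction: x = \frac{2}{9} and upper {\frac{2}{5}, \frac{11}{10}} fail every I1-I6 pattern.

The tell: from the first term -2: the lower running product (C = -2) is a rising factorial.
Term ratio: r(k) = \frac{2}{9} * (k+\frac{2}{5}) (k+\frac{11}{10}) / [(k+2) (k+1)] - rational in k. x = \frac{2}{9}; t_0 = -2; negate the roots.


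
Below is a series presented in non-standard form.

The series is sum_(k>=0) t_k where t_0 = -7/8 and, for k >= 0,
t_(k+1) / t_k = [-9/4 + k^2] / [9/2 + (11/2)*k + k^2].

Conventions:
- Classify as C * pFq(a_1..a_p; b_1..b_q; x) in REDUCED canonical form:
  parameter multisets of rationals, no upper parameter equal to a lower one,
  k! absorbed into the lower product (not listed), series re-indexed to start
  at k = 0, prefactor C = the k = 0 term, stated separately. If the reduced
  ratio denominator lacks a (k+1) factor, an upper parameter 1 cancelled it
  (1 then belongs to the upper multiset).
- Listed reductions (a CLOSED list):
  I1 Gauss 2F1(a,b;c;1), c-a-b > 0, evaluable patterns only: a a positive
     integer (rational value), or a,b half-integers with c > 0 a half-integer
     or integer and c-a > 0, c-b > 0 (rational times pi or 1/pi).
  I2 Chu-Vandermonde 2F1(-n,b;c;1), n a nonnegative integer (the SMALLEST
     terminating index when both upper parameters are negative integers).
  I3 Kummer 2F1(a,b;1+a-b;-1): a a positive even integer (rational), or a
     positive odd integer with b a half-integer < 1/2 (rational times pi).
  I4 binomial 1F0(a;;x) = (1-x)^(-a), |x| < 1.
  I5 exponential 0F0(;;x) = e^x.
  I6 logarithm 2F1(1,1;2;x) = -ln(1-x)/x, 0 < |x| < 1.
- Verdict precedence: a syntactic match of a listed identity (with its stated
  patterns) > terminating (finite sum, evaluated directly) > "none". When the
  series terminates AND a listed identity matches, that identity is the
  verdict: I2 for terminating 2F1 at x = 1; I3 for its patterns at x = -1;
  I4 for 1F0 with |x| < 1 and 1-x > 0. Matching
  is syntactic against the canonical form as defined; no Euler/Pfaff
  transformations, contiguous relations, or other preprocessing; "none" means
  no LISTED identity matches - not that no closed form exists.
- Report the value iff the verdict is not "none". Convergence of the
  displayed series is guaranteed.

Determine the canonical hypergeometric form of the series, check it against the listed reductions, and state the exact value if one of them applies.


Classification (C = -7/8): 2F1 with upper {-3/2, 3/2}, lower {9/2}, argument x = 1. Verdict: this is Gauss's theorem I1 (half-integer case) (x = 1; upper {-3/2, 3/2} half-integers, c = 9/2 in the evaluable pattern). Its exact value is (-5145/32768) * pi.

Structural cue: t_0 being -7/8, roots of the ratio polynomials (C = -7/8) are the negated parameters.
Consecutive-term ratio: r(k) = 1 * (k-3/2) (k+3/2) / [(k+9/2) (k+1)] - rational in k. x = 1; t_0 = -7/8; negate the roots.


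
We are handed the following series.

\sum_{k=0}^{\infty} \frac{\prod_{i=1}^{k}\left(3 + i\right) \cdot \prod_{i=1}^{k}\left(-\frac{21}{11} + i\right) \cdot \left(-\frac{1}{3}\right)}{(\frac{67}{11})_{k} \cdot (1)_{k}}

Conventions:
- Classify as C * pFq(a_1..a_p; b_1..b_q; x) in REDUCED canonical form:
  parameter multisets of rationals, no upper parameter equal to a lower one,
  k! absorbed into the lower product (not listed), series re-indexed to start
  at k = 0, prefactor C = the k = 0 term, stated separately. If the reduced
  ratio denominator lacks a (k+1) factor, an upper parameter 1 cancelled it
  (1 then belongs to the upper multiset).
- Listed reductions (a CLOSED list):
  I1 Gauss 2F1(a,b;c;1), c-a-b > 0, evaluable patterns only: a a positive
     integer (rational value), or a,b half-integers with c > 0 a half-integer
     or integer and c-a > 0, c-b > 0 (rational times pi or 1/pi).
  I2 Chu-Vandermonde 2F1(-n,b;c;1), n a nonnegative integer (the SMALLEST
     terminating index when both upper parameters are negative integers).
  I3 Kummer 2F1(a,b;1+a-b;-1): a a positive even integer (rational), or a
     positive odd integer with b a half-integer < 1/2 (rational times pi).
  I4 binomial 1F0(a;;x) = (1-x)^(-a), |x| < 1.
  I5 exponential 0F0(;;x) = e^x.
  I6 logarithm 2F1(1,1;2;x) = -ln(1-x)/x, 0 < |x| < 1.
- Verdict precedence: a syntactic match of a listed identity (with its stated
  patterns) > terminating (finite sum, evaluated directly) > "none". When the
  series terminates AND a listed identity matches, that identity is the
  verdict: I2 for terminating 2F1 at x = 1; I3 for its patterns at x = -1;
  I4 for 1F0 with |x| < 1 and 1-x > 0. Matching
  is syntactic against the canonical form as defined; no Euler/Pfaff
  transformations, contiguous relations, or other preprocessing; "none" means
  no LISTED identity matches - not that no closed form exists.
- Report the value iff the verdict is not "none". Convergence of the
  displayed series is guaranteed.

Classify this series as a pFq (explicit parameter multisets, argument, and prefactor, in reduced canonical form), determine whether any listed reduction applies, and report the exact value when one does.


With C = -\frac{1}{3}: the canonical form is 2F1(-\frac{10}{11}, 4; \frac{67}{11}; 1). Verdict at x = 1: Gauss's theorem (I1) matches (x = 1: the Gamma ratio telescopes since c-a-b = 3 > 0 and a = 4 in Z>0). Value: -\frac{5474}{43923}.

The tell: t_0 = -\frac{1}{3} here, and (1)_k (C = -1/3, x = 1) is k! itself.
Term ratio: r(k) = 1 * (k-\frac{10}{11}) (k+4) / [(k+\frac{67}{11}) (k+1)] - rational; roots negated = parameters, x = 1, C = -\frac{1}{3}.


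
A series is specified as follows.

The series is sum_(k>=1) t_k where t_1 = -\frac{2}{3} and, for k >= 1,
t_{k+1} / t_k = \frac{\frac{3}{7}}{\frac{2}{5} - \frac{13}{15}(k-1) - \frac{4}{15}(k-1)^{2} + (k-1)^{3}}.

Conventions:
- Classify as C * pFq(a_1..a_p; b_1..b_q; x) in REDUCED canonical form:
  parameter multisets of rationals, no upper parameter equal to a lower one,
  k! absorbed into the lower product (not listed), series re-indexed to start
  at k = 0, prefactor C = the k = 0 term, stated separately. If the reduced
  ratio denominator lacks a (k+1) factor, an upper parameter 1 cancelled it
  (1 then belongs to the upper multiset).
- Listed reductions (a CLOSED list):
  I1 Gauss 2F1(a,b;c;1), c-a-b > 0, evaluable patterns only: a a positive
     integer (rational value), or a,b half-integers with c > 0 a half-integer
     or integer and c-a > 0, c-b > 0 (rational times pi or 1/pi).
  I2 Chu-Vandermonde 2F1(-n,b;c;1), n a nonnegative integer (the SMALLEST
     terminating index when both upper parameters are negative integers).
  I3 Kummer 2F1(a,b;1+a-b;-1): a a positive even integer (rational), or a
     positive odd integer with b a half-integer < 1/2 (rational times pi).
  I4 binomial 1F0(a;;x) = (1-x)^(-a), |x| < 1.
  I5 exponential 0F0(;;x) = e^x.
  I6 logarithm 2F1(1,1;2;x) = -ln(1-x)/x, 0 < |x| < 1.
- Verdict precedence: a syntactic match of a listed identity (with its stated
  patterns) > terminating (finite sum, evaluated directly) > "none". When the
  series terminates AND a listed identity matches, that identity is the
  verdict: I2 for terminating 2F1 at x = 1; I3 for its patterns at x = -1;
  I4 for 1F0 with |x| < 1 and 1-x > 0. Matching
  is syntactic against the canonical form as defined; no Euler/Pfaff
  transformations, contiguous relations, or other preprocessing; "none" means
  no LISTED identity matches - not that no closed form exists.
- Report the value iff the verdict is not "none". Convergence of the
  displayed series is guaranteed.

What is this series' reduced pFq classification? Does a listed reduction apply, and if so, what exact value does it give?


Structural cue: with t_0 = -\frac{2}{3}, the expanded ratio factors over Q; prefactor -2/3, roots give parameters.
Consecutive-term ratio: r(k) = \frac{3}{7} * 1 / [(k-\frac{2}{3}) (k-\frac{3}{5}) (k+1)] - rational; roots negated = parameters, x = \frac{3}{7}, C = -\frac{2}{3}.

The series (x = \frac{3}{7}) is 0F2: upper {-}, lower {-\frac{2}{3}, -\frac{3}{5}}, prefactor -\frac{2}{3}. Verdict: none. No listed pattern accepts 0F2(-; -\frac{2}{3}, -\frac{3}{5}; \frac{3}{7}).


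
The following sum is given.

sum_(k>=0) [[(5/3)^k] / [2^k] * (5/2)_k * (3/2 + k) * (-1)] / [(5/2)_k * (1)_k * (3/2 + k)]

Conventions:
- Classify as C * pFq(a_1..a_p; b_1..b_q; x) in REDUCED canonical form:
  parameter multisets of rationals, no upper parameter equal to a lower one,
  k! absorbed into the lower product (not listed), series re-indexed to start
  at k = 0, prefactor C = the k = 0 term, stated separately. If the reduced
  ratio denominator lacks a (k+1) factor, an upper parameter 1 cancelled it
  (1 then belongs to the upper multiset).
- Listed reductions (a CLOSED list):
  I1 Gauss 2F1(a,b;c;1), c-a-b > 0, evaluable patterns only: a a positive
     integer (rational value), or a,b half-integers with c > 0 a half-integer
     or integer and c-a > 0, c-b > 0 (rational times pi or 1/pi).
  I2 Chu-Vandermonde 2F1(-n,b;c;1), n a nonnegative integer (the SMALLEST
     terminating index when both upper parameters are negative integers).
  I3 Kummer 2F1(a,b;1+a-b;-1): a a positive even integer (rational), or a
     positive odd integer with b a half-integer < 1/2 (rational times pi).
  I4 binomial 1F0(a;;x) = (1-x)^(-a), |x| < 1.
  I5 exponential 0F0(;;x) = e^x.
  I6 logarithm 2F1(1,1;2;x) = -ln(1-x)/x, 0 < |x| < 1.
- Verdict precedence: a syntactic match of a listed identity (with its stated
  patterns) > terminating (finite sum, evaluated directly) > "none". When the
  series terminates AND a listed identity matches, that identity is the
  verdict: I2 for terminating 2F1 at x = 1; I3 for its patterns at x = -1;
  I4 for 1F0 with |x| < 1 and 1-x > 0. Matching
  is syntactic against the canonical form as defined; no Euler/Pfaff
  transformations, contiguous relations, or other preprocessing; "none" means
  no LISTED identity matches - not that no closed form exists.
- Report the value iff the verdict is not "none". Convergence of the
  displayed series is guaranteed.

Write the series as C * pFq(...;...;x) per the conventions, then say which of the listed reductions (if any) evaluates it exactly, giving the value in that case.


Canonical form: C = -1 times 0F0 with upper {-}, lower {-}, x = 5/6. Verdict: the exponential series (I5) applies (the 0F0 exponential series at x = 5/6). Hence: (-1) * e^(5/6).

Key observation: x = (5/6) and striking the common factor k + 3/2 reduces the term (C = -1).
Adjacent-term ratio: r(k) = (5/6) * 1 / [(k+1)] - rational in k. x = (5/6); t_0 = -1; negate the roots.


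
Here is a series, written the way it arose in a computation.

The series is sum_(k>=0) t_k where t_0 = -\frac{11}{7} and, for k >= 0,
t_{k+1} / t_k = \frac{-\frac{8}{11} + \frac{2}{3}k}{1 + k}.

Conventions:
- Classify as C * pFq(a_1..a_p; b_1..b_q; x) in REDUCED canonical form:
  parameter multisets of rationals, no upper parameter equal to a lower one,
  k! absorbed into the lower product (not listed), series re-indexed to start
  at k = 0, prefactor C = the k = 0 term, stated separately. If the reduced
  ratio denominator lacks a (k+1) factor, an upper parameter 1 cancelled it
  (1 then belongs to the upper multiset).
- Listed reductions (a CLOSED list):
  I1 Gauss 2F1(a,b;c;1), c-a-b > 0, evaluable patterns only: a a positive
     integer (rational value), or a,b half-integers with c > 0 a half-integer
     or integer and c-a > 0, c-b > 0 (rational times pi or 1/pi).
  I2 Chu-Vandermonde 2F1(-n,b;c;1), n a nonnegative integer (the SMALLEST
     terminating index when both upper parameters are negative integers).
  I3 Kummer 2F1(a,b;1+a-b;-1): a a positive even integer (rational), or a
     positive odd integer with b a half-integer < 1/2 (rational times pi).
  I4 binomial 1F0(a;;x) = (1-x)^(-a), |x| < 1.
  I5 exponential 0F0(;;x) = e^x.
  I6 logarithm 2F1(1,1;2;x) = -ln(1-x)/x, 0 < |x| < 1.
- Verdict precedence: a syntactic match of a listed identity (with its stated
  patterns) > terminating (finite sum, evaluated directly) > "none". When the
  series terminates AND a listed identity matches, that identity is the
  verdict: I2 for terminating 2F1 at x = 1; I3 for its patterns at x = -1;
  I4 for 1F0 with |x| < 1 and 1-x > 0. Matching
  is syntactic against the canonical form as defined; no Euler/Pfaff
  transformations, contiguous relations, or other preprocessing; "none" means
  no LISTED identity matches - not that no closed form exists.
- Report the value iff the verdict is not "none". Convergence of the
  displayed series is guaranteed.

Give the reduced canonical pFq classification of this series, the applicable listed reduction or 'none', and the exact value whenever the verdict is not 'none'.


This is -\frac{11}{7} * 1F0(-\frac{12}{11}; -; \frac{2}{3}) in reduced canonical form. Verdict: this is the binomial series (I4) (the 1F0 binomial series: exponent 12/11, x = \frac{2}{3}). Its exact value is \left(-\frac{11}{7}\right) \cdot \left(\frac{1}{3}\right)^{\frac{12}{11}}.

Key step: t_0 being -\frac{11}{7}, factor the ratio over Q (C = -11/7): negated roots = parameters.
Consecutive-term ratio: r(k) = \frac{2}{3} * (k-\frac{12}{11}) / [(k+1)] - rational in k. x = \frac{2}{3}; t_0 = -\frac{11}{7}; negate the roots.
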